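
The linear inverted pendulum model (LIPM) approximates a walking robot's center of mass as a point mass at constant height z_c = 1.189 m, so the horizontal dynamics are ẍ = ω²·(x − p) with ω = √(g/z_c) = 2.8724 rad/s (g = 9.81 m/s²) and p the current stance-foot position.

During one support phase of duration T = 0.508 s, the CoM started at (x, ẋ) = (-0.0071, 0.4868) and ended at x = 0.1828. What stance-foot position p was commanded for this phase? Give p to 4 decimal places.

p = 0.1152

ωT = 2.8724·0.508 = 1.459179; cosh(ωT) = 2.267427, sinh(ωT) = 2.035000
x(T) = p + (x₀−p)·cosh(ωT) + (ẋ₀/ω)·sinh(ωT) ⇒ p·(1 − cosh) = x(T) − x₀·cosh − (ẋ₀/ω)·sinh
numerator   = 0.1828 − (-0.0071)·2.267427 − (0.4868/2.8724)·2.035000 = -0.145983
denominator = 1 − 2.267427 = -1.267427
p = -0.145983 / -1.267427 = 0.1152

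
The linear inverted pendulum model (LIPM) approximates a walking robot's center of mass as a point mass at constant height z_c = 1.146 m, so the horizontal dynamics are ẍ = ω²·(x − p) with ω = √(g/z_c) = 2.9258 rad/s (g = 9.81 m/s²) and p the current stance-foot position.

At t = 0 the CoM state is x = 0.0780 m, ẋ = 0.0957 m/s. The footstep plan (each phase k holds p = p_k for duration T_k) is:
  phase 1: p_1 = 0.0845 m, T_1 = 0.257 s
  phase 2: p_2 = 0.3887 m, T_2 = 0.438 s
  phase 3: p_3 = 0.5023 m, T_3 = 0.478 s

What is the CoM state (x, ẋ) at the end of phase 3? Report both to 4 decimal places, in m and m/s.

x = -1.5658, ẋ = -5.9041

phase 1: p=0.0845, T=0.257, ωT=0.751931, cosh=1.296273, sinh=0.824818; start (x,ẋ)=(0.078000, 0.095700) → end (x,ẋ)=(0.103053, 0.108367)
phase 2: p=0.3887, T=0.438, ωT=1.281500, cosh=1.939830, sinh=1.662210; start (x,ẋ)=(0.103053, 0.108367) → end (x,ẋ)=(-0.103841, -1.178970)
phase 3: p=0.5023, T=0.478, ωT=1.398532, cosh=2.148106, sinh=1.901147; start (x,ẋ)=(-0.103841, -1.178970) → end (x,ẋ)=(-1.565834, -5.904135)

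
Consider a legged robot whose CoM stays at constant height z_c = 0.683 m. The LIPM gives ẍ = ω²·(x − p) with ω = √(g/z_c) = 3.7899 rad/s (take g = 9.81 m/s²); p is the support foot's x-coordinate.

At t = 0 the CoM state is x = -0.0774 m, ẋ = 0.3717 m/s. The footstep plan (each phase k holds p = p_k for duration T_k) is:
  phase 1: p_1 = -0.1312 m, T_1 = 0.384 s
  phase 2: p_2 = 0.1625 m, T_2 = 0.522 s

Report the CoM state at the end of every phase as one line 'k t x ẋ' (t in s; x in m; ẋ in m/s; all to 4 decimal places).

phase 1: p=-0.1312, T=0.384, ωT=1.455322, cosh=2.259593, sinh=2.026268; start (x,ẋ)=(-0.077400, 0.371700) → end (x,ẋ)=(0.189095, 1.253040)
phase 2: p=0.1625, T=0.522, ωT=1.978328, cosh=3.684471, sinh=3.546171; start (x,ẋ)=(0.189095, 1.253040) → end (x,ẋ)=(1.432947, 4.974222)

1 0.3840 0.1891 1.2530
2 0.9060 1.4329 4.9742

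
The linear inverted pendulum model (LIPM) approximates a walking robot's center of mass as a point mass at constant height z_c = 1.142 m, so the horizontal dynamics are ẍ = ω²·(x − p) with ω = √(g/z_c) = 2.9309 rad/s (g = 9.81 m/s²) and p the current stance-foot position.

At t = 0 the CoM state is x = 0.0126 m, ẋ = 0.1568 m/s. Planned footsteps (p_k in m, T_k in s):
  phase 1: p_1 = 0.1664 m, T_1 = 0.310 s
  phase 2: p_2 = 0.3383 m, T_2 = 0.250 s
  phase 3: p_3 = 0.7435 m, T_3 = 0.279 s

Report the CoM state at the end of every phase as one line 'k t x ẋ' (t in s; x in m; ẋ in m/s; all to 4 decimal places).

1 0.3100 0.0002 -0.2422
2 0.5600 -0.1608 -1.1030
3 0.8390 -0.8236 -3.9098

phase 1: p=0.1664, T=0.310, ωT=0.908579, cosh=1.441946, sinh=1.038849; start (x,ẋ)=(0.012600, 0.156800) → end (x,ẋ)=(0.000206, -0.242187)
phase 2: p=0.3383, T=0.250, ωT=0.732725, cosh=1.280670, sinh=0.800073; start (x,ẋ)=(0.000206, -0.242187) → end (x,ẋ)=(-0.160799, -1.102970)
phase 3: p=0.7435, T=0.279, ωT=0.817721, cosh=1.353384, sinh=0.911947; start (x,ẋ)=(-0.160799, -1.102970) → end (x,ẋ)=(-0.823552, -3.909776)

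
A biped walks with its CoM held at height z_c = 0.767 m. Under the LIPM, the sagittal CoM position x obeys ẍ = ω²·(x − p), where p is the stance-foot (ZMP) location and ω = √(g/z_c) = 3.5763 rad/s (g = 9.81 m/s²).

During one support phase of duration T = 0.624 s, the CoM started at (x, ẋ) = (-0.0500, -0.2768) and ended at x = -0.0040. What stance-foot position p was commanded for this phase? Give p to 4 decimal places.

ωT = 3.5763·0.624 = 2.231611; cosh(ωT) = 4.711109, sinh(ωT) = 4.603753
x(T) = p + (x₀−p)·cosh(ωT) + (ẋ₀/ω)·sinh(ωT) ⇒ p·(1 − cosh) = x(T) − x₀·cosh − (ẋ₀/ω)·sinh
numerator   = -0.0040 − (-0.0500)·4.711109 − (-0.2768/3.5763)·4.603753 = 0.587879
denominator = 1 − 4.711109 = -3.711109
p = 0.587879 / -3.711109 = -0.1584

p = -0.1584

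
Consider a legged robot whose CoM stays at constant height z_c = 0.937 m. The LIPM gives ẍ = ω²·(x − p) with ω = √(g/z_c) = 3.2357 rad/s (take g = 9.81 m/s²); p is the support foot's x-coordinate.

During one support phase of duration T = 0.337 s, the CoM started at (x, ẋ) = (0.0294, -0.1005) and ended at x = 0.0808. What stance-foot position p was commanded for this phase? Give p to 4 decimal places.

p = -0.1115

ωT = 3.2357·0.337 = 1.090431; cosh(ωT) = 1.655814, sinh(ωT) = 1.319742
x(T) = p + (x₀−p)·cosh(ωT) + (ẋ₀/ω)·sinh(ωT) ⇒ p·(1 − cosh) = x(T) − x₀·cosh − (ẋ₀/ω)·sinh
numerator   = 0.0808 − (0.0294)·1.655814 − (-0.1005/3.2357)·1.319742 = 0.073110
denominator = 1 − 1.655814 = -0.655814
p = 0.073110 / -0.655814 = -0.1115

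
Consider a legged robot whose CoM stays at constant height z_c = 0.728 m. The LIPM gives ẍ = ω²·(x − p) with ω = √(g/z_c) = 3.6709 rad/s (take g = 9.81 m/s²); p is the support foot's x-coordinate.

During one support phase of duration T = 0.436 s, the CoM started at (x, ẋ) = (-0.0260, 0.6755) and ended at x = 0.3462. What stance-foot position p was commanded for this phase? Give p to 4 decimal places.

ωT = 3.6709·0.436 = 1.600512; cosh(ωT) = 2.578682, sinh(ωT) = 2.376889
x(T) = p + (x₀−p)·cosh(ωT) + (ẋ₀/ω)·sinh(ωT) ⇒ p·(1 − cosh) = x(T) − x₀·cosh − (ẋ₀/ω)·sinh
numerator   = 0.3462 − (-0.0260)·2.578682 − (0.6755/3.6709)·2.376889 = -0.024137
denominator = 1 − 2.578682 = -1.578682
p = -0.024137 / -1.578682 = 0.0153

p = 0.0153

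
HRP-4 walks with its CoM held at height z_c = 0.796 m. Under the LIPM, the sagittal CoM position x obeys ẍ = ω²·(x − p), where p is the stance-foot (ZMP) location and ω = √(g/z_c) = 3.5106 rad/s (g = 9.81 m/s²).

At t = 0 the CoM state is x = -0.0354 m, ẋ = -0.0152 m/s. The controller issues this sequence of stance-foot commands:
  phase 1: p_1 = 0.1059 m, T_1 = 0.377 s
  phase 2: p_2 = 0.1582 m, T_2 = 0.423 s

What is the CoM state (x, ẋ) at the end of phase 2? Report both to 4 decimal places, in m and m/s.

phase 1: p=0.1059, T=0.377, ωT=1.323496, cosh=2.011368, sinh=1.745165; start (x,ẋ)=(-0.035400, -0.015200) → end (x,ẋ)=(-0.185862, -0.896258)
phase 2: p=0.1582, T=0.423, ωT=1.484984, cosh=2.320700, sinh=2.094194; start (x,ẋ)=(-0.185862, -0.896258) → end (x,ẋ)=(-1.174914, -4.609449)

x = -1.1749, ẋ = -4.6094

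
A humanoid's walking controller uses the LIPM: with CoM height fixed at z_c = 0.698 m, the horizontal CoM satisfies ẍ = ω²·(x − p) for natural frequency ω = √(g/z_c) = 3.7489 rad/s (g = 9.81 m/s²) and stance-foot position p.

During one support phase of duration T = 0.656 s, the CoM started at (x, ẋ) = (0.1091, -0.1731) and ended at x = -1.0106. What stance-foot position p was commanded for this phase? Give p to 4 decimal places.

p = 0.2832

ωT = 3.7489·0.656 = 2.459278; cosh(ωT) = 5.890933, sinh(ωT) = 5.805436
x(T) = p + (x₀−p)·cosh(ωT) + (ẋ₀/ω)·sinh(ωT) ⇒ p·(1 − cosh) = x(T) − x₀·cosh − (ẋ₀/ω)·sinh
numerator   = -1.0106 − (0.1091)·5.890933 − (-0.1731/3.7489)·5.805436 = -1.385243
denominator = 1 − 5.890933 = -4.890933
p = -1.385243 / -4.890933 = 0.2832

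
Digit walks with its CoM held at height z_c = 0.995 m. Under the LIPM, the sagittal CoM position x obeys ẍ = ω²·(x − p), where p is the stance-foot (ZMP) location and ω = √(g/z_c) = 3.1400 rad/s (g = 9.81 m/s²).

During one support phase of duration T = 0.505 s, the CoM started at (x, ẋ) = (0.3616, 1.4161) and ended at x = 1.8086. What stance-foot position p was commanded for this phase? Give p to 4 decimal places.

ωT = 3.1400·0.505 = 1.585700; cosh(ωT) = 2.543756, sinh(ωT) = 2.338952
x(T) = p + (x₀−p)·cosh(ωT) + (ẋ₀/ω)·sinh(ωT) ⇒ p·(1 − cosh) = x(T) − x₀·cosh − (ẋ₀/ω)·sinh
numerator   = 1.8086 − (0.3616)·2.543756 − (1.4161/3.1400)·2.338952 = -0.166060
denominator = 1 − 2.543756 = -1.543756
p = -0.166060 / -1.543756 = 0.1076

p = 0.1076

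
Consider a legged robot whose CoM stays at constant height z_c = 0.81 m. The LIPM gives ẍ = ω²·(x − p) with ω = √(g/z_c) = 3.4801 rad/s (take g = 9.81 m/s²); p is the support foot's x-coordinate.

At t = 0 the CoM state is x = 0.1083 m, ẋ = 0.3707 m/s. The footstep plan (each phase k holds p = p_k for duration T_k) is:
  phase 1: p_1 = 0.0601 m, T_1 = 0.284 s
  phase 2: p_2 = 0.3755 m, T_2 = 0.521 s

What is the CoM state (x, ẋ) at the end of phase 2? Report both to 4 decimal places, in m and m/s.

x = 0.6554, ẋ = 1.1655

phase 1: p=0.0601, T=0.284, ωT=0.988348, cosh=1.529492, sinh=1.157301; start (x,ẋ)=(0.108300, 0.370700) → end (x,ẋ)=(0.257097, 0.761109)
phase 2: p=0.3755, T=0.521, ωT=1.813132, cosh=3.146379, sinh=2.983237; start (x,ẋ)=(0.257097, 0.761109) → end (x,ẋ)=(0.655404, 1.165485)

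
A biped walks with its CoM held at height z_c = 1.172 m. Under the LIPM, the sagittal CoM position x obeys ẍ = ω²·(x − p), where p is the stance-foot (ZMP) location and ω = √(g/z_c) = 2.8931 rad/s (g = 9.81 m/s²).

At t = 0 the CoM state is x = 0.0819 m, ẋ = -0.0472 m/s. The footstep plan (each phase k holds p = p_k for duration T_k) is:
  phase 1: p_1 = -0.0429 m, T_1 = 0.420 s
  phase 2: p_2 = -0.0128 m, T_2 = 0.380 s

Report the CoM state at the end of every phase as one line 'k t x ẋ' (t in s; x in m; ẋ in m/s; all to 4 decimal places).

phase 1: p=-0.0429, T=0.420, ωT=1.215102, cosh=1.833659, sinh=1.536979; start (x,ẋ)=(0.081900, -0.047200) → end (x,ẋ)=(0.160865, 0.468391)
phase 2: p=-0.0128, T=0.380, ωT=1.099378, cosh=1.667688, sinh=1.334610; start (x,ẋ)=(0.160865, 0.468391) → end (x,ẋ)=(0.492892, 1.451680)

1 0.4200 0.1609 0.4684
2 0.8000 0.4929 1.4517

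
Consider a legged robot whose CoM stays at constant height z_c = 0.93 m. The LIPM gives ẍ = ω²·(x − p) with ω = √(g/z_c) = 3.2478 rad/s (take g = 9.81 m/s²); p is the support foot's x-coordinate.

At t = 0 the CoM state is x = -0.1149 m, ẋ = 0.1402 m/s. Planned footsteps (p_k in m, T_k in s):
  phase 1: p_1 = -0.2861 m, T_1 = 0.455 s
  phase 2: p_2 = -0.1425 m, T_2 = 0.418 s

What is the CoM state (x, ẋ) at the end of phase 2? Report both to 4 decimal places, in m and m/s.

x = 1.3897, ẋ = 5.0719

phase 1: p=-0.2861, T=0.455, ωT=1.477749, cosh=2.305609, sinh=2.077459; start (x,ẋ)=(-0.114900, 0.140200) → end (x,ẋ)=(0.198299, 1.478362)
phase 2: p=-0.1425, T=0.418, ωT=1.357580, cosh=2.072030, sinh=1.814747; start (x,ẋ)=(0.198299, 1.478362) → end (x,ẋ)=(1.389699, 5.071861)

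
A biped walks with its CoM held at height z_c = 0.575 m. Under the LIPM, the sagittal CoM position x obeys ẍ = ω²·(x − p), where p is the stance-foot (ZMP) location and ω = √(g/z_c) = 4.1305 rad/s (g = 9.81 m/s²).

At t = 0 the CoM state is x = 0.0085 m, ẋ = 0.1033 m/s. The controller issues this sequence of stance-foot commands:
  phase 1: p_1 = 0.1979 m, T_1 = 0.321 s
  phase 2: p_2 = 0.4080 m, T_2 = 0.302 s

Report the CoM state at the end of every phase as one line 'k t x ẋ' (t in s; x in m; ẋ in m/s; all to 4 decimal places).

1 0.3210 -0.1401 -1.1608
2 0.6230 -1.0736 -5.8028

phase 1: p=0.1979, T=0.321, ωT=1.325890, cosh=2.015552, sinh=1.749985; start (x,ẋ)=(0.008500, 0.103300) → end (x,ẋ)=(-0.140080, -1.160836)
phase 2: p=0.4080, T=0.302, ωT=1.247411, cosh=1.884283, sinh=1.597035; start (x,ẋ)=(-0.140080, -1.160836) → end (x,ẋ)=(-1.073569, -5.802783)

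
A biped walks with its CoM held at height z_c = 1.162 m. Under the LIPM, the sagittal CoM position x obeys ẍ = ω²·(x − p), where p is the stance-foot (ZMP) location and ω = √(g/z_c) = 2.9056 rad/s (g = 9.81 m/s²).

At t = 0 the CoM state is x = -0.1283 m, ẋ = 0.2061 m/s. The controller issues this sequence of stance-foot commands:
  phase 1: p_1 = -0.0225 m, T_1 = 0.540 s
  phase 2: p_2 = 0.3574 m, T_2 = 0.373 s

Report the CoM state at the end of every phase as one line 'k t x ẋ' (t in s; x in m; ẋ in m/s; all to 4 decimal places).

phase 1: p=-0.0225, T=0.540, ωT=1.569024, cosh=2.505104, sinh=2.296855; start (x,ẋ)=(-0.128300, 0.206100) → end (x,ẋ)=(-0.124619, -0.189780)
phase 2: p=0.3574, T=0.373, ωT=1.083789, cosh=1.647084, sinh=1.308773; start (x,ẋ)=(-0.124619, -0.189780) → end (x,ẋ)=(-0.522010, -2.145594)

1 0.5400 -0.1246 -0.1898
2 0.9130 -0.5220 -2.1456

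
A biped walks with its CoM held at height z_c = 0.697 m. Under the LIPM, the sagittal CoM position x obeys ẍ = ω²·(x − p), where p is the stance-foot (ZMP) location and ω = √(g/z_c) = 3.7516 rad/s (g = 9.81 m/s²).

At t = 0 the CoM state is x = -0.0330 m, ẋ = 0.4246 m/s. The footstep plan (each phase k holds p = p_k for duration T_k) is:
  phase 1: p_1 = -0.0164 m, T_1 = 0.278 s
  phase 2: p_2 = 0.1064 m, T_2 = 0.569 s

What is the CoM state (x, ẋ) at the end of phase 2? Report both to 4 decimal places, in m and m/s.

phase 1: p=-0.0164, T=0.278, ωT=1.042945, cosh=1.594988, sinh=1.242573; start (x,ẋ)=(-0.033000, 0.424600) → end (x,ẋ)=(0.097756, 0.599849)
phase 2: p=0.1064, T=0.569, ωT=2.134660, cosh=4.286230, sinh=4.167945; start (x,ẋ)=(0.097756, 0.599849) → end (x,ẋ)=(0.735767, 2.435921)

x = 0.7358, ẋ = 2.4359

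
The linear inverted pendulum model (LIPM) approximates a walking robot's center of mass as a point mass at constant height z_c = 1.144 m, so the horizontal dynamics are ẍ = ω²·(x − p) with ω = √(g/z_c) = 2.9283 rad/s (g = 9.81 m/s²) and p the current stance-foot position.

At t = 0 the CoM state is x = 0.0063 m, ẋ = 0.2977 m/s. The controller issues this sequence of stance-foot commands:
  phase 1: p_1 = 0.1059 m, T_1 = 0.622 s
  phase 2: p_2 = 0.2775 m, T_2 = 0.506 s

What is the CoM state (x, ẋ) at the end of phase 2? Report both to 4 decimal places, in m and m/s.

phase 1: p=0.1059, T=0.622, ωT=1.821403, cosh=3.171160, sinh=3.009361; start (x,ẋ)=(0.006300, 0.297700) → end (x,ẋ)=(0.095993, 0.066348)
phase 2: p=0.2775, T=0.506, ωT=1.481720, cosh=2.313877, sinh=2.086630; start (x,ẋ)=(0.095993, 0.066348) → end (x,ẋ)=(-0.095206, -0.955535)

x = -0.0952, ẋ = -0.9555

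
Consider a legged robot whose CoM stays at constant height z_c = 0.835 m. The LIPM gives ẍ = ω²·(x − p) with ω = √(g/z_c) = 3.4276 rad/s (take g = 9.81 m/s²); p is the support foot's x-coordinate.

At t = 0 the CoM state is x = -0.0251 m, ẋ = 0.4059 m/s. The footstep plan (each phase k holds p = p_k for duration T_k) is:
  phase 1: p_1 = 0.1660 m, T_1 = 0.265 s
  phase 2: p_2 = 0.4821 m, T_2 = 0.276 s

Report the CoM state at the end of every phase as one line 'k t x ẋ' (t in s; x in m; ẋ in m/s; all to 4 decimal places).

1 0.2650 0.0135 -0.0950
2 0.5410 -0.2427 -1.8974

phase 1: p=0.1660, T=0.265, ωT=0.908314, cosh=1.441670, sinh=1.038467; start (x,ẋ)=(-0.025100, 0.405900) → end (x,ẋ)=(0.013473, -0.095037)
phase 2: p=0.4821, T=0.276, ωT=0.946018, cosh=1.481859, sinh=1.093574; start (x,ẋ)=(0.013473, -0.095037) → end (x,ẋ)=(-0.242660, -1.897402)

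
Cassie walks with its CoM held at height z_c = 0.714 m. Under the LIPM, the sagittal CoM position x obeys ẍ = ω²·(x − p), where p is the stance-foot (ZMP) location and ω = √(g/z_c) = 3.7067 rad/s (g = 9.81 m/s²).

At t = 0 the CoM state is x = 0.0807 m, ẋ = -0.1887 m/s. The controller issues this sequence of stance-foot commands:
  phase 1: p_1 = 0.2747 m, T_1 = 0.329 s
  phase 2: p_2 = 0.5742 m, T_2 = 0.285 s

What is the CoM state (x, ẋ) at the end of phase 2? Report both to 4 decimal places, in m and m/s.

x = -1.1082, ẋ = -5.7957

phase 1: p=0.2747, T=0.329, ωT=1.219504, cosh=1.840443, sinh=1.545066; start (x,ẋ)=(0.080700, -0.188700) → end (x,ẋ)=(-0.161002, -1.458348)
phase 2: p=0.5742, T=0.285, ωT=1.056410, cosh=1.611864, sinh=1.264162; start (x,ẋ)=(-0.161002, -1.458348) → end (x,ẋ)=(-1.108212, -5.795719)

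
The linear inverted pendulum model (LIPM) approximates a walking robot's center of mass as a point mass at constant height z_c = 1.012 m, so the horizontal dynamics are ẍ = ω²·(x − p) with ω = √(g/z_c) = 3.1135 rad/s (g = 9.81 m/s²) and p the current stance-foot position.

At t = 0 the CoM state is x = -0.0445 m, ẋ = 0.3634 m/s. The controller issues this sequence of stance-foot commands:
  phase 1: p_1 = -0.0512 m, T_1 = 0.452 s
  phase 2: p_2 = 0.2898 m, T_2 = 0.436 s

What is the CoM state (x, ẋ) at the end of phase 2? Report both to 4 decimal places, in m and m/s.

x = 0.5595, ẋ = 1.1345

phase 1: p=-0.0512, T=0.452, ωT=1.407302, cosh=2.164861, sinh=1.920058; start (x,ẋ)=(-0.044500, 0.363400) → end (x,ẋ)=(0.187409, 0.826764)
phase 2: p=0.2898, T=0.436, ωT=1.357486, cosh=2.071859, sinh=1.814552; start (x,ẋ)=(0.187409, 0.826764) → end (x,ẋ)=(0.559499, 1.134469)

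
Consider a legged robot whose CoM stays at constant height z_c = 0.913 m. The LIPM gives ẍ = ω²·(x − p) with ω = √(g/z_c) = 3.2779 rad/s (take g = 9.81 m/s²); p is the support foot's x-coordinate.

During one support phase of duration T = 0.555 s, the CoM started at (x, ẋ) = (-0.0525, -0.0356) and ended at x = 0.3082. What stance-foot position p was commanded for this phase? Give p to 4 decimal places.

p = -0.2342

ωT = 3.2779·0.555 = 1.819235; cosh(ωT) = 3.164643, sinh(ωT) = 3.002493
x(T) = p + (x₀−p)·cosh(ωT) + (ẋ₀/ω)·sinh(ωT) ⇒ p·(1 − cosh) = x(T) − x₀·cosh − (ẋ₀/ω)·sinh
numerator   = 0.3082 − (-0.0525)·3.164643 − (-0.0356/3.2779)·3.002493 = 0.506953
denominator = 1 − 3.164643 = -2.164643
p = 0.506953 / -2.164643 = -0.2342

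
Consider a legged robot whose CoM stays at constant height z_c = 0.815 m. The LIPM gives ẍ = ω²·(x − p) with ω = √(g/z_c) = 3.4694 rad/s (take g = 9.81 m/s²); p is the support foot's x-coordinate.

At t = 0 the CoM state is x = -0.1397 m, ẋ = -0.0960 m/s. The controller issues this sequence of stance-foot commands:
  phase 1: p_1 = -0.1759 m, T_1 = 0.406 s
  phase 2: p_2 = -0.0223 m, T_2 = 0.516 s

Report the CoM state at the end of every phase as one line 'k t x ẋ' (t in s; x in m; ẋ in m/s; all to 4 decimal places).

1 0.4060 -0.1506 0.0334
2 0.9220 -0.3894 -1.1937

phase 1: p=-0.1759, T=0.406, ωT=1.408576, cosh=2.167310, sinh=1.922819; start (x,ẋ)=(-0.139700, -0.096000) → end (x,ẋ)=(-0.150649, 0.033429)
phase 2: p=-0.0223, T=0.516, ωT=1.790210, cosh=3.078819, sinh=2.911894; start (x,ẋ)=(-0.150649, 0.033429) → end (x,ẋ)=(-0.389405, -1.193723)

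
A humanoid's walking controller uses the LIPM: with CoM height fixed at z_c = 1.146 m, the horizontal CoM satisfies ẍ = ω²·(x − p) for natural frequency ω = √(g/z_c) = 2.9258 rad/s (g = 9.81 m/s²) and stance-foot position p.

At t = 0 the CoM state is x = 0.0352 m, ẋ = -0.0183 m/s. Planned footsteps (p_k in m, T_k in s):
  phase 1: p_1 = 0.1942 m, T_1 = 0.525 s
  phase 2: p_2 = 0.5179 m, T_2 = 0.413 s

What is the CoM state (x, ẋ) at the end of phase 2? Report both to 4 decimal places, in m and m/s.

x = -1.3625, ẋ = -5.1901

phase 1: p=0.1942, T=0.525, ωT=1.536045, cosh=2.430704, sinh=2.215474; start (x,ẋ)=(0.035200, -0.018300) → end (x,ẋ)=(-0.206139, -1.075125)
phase 2: p=0.5179, T=0.413, ωT=1.208355, cosh=1.823331, sinh=1.524643; start (x,ẋ)=(-0.206139, -1.075125) → end (x,ẋ)=(-1.362514, -5.190103)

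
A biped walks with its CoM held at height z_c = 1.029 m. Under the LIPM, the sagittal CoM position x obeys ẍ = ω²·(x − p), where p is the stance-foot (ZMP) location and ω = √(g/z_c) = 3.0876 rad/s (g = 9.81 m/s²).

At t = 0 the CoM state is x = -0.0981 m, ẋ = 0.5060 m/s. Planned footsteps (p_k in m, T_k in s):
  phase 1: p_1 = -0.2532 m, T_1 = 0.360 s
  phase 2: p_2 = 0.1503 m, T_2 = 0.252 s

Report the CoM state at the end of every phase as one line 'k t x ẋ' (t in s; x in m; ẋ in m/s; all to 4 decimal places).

1 0.3600 0.2301 1.5010
2 0.6120 0.6730 2.1903

phase 1: p=-0.2532, T=0.360, ωT=1.111536, cosh=1.684038, sinh=1.354985; start (x,ẋ)=(-0.098100, 0.506000) → end (x,ẋ)=(0.230051, 1.501007)
phase 2: p=0.1503, T=0.252, ωT=0.778075, cosh=1.318283, sinh=0.858994; start (x,ẋ)=(0.230051, 1.501007) → end (x,ẋ)=(0.673026, 2.190271)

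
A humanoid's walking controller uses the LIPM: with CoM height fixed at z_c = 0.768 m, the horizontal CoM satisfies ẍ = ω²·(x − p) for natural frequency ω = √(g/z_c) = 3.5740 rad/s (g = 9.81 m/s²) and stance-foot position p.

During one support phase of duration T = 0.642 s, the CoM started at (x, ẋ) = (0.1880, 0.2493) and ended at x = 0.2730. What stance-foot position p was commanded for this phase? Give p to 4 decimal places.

ωT = 3.5740·0.642 = 2.294508; cosh(ωT) = 5.010183, sinh(ωT) = 4.909372
x(T) = p + (x₀−p)·cosh(ωT) + (ẋ₀/ω)·sinh(ωT) ⇒ p·(1 − cosh) = x(T) − x₀·cosh − (ẋ₀/ω)·sinh
numerator   = 0.2730 − (0.1880)·5.010183 − (0.2493/3.5740)·4.909372 = -1.011362
denominator = 1 − 5.010183 = -4.010183
p = -1.011362 / -4.010183 = 0.2522

p = 0.2522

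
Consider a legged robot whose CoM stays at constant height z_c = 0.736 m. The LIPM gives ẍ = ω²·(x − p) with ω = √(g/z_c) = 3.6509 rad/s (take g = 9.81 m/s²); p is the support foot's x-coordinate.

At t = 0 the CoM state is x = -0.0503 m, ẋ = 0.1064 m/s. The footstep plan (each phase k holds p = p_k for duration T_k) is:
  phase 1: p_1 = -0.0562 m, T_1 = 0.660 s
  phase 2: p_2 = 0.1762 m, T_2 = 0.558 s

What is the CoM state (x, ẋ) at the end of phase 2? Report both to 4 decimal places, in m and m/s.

x = 0.7653, ẋ = 2.2624

phase 1: p=-0.0562, T=0.660, ωT=2.409594, cosh=5.609647, sinh=5.519795; start (x,ẋ)=(-0.050300, 0.106400) → end (x,ẋ)=(0.137763, 0.715765)
phase 2: p=0.1762, T=0.558, ωT=2.037202, cosh=3.899758, sinh=3.769365; start (x,ẋ)=(0.137763, 0.715765) → end (x,ẋ)=(0.765295, 2.262355)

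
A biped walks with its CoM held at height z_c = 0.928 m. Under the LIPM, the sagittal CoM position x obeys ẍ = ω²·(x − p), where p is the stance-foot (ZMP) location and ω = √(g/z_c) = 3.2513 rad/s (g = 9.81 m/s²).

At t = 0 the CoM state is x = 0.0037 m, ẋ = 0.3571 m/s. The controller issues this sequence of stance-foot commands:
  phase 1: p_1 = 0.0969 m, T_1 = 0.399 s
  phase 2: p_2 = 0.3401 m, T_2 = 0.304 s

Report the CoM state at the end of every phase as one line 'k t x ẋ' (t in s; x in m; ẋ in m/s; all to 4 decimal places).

phase 1: p=0.0969, T=0.399, ωT=1.297269, cosh=1.966283, sinh=1.693006; start (x,ẋ)=(0.003700, 0.357100) → end (x,ẋ)=(0.099590, 0.189143)
phase 2: p=0.3401, T=0.304, ωT=0.988395, cosh=1.529546, sinh=1.157373; start (x,ẋ)=(0.099590, 0.189143) → end (x,ẋ)=(0.039559, -0.615727)

1 0.3990 0.0996 0.1891
2 0.7030 0.0396 -0.6157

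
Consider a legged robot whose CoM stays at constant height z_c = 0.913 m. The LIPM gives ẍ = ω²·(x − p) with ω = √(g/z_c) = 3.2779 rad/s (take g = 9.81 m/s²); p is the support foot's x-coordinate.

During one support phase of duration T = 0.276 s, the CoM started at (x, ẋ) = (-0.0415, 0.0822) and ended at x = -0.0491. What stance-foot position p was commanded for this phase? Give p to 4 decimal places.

ωT = 3.2779·0.276 = 0.904700; cosh(ωT) = 1.437927, sinh(ωT) = 1.033264
x(T) = p + (x₀−p)·cosh(ωT) + (ẋ₀/ω)·sinh(ωT) ⇒ p·(1 − cosh) = x(T) − x₀·cosh − (ẋ₀/ω)·sinh
numerator   = -0.0491 − (-0.0415)·1.437927 − (0.0822/3.2779)·1.033264 = -0.015337
denominator = 1 − 1.437927 = -0.437927
p = -0.015337 / -0.437927 = 0.0350

p = 0.0350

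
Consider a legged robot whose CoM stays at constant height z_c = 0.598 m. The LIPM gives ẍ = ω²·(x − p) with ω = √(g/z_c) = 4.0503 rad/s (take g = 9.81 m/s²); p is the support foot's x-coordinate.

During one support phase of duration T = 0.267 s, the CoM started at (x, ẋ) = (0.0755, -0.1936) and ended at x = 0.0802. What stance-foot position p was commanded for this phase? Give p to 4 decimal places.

p = -0.0286

ωT = 4.0503·0.267 = 1.081430; cosh(ωT) = 1.644002, sinh(ωT) = 1.304892
x(T) = p + (x₀−p)·cosh(ωT) + (ẋ₀/ω)·sinh(ωT) ⇒ p·(1 − cosh) = x(T) − x₀·cosh − (ẋ₀/ω)·sinh
numerator   = 0.0802 − (0.0755)·1.644002 − (-0.1936/4.0503)·1.304892 = 0.018450
denominator = 1 − 1.644002 = -0.644002
p = 0.018450 / -0.644002 = -0.0286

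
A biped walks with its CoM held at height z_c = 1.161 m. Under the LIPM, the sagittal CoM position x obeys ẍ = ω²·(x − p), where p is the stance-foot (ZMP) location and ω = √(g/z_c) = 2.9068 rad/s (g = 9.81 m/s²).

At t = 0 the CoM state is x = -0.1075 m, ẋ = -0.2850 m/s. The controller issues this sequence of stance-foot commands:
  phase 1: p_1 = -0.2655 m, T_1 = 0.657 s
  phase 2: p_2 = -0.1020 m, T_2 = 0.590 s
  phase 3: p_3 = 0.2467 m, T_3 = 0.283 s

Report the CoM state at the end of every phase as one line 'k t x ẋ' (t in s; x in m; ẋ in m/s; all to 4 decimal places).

phase 1: p=-0.2655, T=0.657, ωT=1.909768, cosh=3.449817, sinh=3.301702; start (x,ẋ)=(-0.107500, -0.285000) → end (x,ẋ)=(-0.044147, 0.533189)
phase 2: p=-0.1020, T=0.590, ωT=1.715012, cosh=2.868352, sinh=2.688390; start (x,ẋ)=(-0.044147, 0.533189) → end (x,ẋ)=(0.557068, 1.981470)
phase 3: p=0.2467, T=0.283, ωT=0.822624, cosh=1.357872, sinh=0.918595; start (x,ẋ)=(0.557068, 1.981470) → end (x,ẋ)=(1.294316, 3.519319)

1 0.6570 -0.0441 0.5332
2 1.2470 0.5571 1.9815
3 1.5300 1.2943 3.5193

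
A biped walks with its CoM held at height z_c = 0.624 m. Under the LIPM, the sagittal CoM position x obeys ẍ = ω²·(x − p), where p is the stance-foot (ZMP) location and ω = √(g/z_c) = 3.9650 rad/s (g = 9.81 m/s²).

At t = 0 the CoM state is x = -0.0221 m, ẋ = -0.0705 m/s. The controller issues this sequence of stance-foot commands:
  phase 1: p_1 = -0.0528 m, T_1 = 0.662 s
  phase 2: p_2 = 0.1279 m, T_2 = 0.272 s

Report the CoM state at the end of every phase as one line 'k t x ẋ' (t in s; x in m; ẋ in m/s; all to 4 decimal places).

1 0.6620 0.0381 0.3465
2 0.9340 0.0943 0.1056

phase 1: p=-0.0528, T=0.662, ωT=2.624830, cosh=6.937340, sinh=6.864888; start (x,ẋ)=(-0.022100, -0.070500) → end (x,ẋ)=(0.038115, 0.346549)
phase 2: p=0.1279, T=0.272, ωT=1.078480, cosh=1.640160, sinh=1.300047; start (x,ẋ)=(0.038115, 0.346549) → end (x,ẋ)=(0.094265, 0.105581)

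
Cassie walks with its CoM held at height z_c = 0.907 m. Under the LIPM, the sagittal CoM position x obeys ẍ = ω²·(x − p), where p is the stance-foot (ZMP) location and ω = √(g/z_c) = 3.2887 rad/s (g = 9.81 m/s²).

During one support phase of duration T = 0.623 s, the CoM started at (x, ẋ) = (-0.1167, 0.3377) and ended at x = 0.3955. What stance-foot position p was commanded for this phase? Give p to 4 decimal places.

ωT = 3.2887·0.623 = 2.048860; cosh(ωT) = 3.943967, sinh(ωT) = 3.815085
x(T) = p + (x₀−p)·cosh(ωT) + (ẋ₀/ω)·sinh(ωT) ⇒ p·(1 − cosh) = x(T) − x₀·cosh − (ẋ₀/ω)·sinh
numerator   = 0.3955 − (-0.1167)·3.943967 − (0.3377/3.2887)·3.815085 = 0.464009
denominator = 1 − 3.943967 = -2.943967
p = 0.464009 / -2.943967 = -0.1576

p = -0.1576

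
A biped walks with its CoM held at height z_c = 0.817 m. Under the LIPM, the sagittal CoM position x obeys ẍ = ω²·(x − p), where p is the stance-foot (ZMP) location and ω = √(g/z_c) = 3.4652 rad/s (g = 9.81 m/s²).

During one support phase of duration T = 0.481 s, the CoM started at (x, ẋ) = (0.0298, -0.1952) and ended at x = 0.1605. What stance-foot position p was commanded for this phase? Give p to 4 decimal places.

ωT = 3.4652·0.481 = 1.666761; cosh(ωT) = 2.741924, sinh(ωT) = 2.553066
x(T) = p + (x₀−p)·cosh(ωT) + (ẋ₀/ω)·sinh(ωT) ⇒ p·(1 − cosh) = x(T) − x₀·cosh − (ẋ₀/ω)·sinh
numerator   = 0.1605 − (0.0298)·2.741924 − (-0.1952/3.4652)·2.553066 = 0.222609
denominator = 1 − 2.741924 = -1.741924
p = 0.222609 / -1.741924 = -0.1278

p = -0.1278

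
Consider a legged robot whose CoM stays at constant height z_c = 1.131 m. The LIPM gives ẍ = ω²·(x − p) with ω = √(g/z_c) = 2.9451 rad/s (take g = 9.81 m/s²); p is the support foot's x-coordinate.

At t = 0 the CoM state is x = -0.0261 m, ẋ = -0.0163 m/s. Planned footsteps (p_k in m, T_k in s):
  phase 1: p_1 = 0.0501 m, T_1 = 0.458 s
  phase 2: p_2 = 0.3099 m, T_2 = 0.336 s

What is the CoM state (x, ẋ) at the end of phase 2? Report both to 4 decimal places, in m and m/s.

x = -0.5148, ẋ = -2.1243

phase 1: p=0.0501, T=0.458, ωT=1.348856, cosh=2.056276, sinh=1.796739; start (x,ẋ)=(-0.026100, -0.016300) → end (x,ẋ)=(-0.116532, -0.436735)
phase 2: p=0.3099, T=0.336, ωT=0.989554, cosh=1.530888, sinh=1.159145; start (x,ẋ)=(-0.116532, -0.436735) → end (x,ẋ)=(-0.514813, -2.124348)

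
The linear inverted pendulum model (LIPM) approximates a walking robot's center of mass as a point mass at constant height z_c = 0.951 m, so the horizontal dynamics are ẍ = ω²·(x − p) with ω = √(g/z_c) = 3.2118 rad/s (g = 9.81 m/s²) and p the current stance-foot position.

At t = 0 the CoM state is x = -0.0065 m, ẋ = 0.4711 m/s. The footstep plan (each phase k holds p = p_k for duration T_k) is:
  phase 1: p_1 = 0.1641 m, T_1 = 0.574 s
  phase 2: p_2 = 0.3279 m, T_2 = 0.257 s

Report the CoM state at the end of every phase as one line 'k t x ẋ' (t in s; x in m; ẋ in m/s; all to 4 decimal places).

1 0.5740 0.0634 -0.1621
2 0.8310 -0.0785 -1.0041

phase 1: p=0.1641, T=0.574, ωT=1.843573, cosh=3.238664, sinh=3.080413; start (x,ẋ)=(-0.006500, 0.471100) → end (x,ẋ)=(0.063412, -0.162126)
phase 2: p=0.3279, T=0.257, ωT=0.825433, cosh=1.360457, sinh=0.922411; start (x,ẋ)=(0.063412, -0.162126) → end (x,ẋ)=(-0.078486, -1.004136)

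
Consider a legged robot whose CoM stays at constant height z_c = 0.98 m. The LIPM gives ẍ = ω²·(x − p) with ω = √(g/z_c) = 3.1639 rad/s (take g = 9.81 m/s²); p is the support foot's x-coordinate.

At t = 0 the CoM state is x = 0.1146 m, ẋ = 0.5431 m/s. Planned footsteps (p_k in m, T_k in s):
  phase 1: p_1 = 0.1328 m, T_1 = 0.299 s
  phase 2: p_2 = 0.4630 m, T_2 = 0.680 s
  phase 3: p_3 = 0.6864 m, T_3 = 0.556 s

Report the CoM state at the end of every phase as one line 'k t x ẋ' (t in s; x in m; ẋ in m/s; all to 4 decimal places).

phase 1: p=0.1328, T=0.299, ωT=0.946006, cosh=1.481846, sinh=1.093557; start (x,ẋ)=(0.114600, 0.543100) → end (x,ẋ)=(0.293545, 0.741820)
phase 2: p=0.4630, T=0.680, ωT=2.151452, cosh=4.356824, sinh=4.240509; start (x,ẋ)=(0.293545, 0.741820) → end (x,ẋ)=(0.718962, 0.958483)
phase 3: p=0.6864, T=0.556, ωT=1.759128, cosh=2.989784, sinh=2.817589; start (x,ẋ)=(0.718962, 0.958483) → end (x,ẋ)=(1.637322, 3.155928)

1 0.2990 0.2935 0.7418
2 0.9790 0.7190 0.9585
3 1.5350 1.6373 3.1559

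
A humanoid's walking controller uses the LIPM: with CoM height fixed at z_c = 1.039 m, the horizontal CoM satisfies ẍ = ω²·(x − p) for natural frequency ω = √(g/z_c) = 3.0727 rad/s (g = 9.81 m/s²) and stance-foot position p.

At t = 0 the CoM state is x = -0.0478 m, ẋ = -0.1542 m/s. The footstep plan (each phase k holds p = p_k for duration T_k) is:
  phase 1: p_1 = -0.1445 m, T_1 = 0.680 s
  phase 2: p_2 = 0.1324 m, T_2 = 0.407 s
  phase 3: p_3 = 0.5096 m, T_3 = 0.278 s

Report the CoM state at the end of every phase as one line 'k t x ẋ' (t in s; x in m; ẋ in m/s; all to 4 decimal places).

phase 1: p=-0.1445, T=0.680, ωT=2.089436, cosh=4.102057, sinh=3.978300; start (x,ẋ)=(-0.047800, -0.154200) → end (x,ẋ)=(0.052522, 0.549535)
phase 2: p=0.1324, T=0.407, ωT=1.250589, cosh=1.889368, sinh=1.603031; start (x,ẋ)=(0.052522, 0.549535) → end (x,ẋ)=(0.268175, 0.644826)
phase 3: p=0.5096, T=0.278, ωT=0.854211, cosh=1.387569, sinh=0.961950; start (x,ẋ)=(0.268175, 0.644826) → end (x,ẋ)=(0.376478, 0.181142)

1 0.6800 0.0525 0.5495
2 1.0870 0.2682 0.6448
3 1.3650 0.3765 0.1811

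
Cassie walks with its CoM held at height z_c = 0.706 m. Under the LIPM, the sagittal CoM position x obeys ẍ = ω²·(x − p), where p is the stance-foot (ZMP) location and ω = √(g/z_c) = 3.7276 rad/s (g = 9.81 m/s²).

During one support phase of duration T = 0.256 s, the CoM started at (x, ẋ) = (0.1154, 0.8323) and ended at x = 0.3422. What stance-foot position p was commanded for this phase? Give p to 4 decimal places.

ωT = 3.7276·0.256 = 0.954266; cosh(ωT) = 1.490929, sinh(ωT) = 1.105834
x(T) = p + (x₀−p)·cosh(ωT) + (ẋ₀/ω)·sinh(ωT) ⇒ p·(1 − cosh) = x(T) − x₀·cosh − (ẋ₀/ω)·sinh
numerator   = 0.3422 − (0.1154)·1.490929 − (0.8323/3.7276)·1.105834 = -0.076764
denominator = 1 − 1.490929 = -0.490929
p = -0.076764 / -0.490929 = 0.1564

p = 0.1564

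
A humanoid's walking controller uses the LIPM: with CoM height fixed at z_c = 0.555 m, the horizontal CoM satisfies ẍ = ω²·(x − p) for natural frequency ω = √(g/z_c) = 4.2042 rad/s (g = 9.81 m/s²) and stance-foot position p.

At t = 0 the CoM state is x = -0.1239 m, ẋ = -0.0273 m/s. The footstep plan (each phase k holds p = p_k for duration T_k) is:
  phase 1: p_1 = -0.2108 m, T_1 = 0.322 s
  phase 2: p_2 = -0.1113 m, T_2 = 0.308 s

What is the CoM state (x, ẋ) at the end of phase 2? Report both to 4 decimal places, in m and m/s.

x = 0.2650, ẋ = 1.6690

phase 1: p=-0.2108, T=0.322, ωT=1.353752, cosh=2.065098, sinh=1.806829; start (x,ẋ)=(-0.123900, -0.027300) → end (x,ẋ)=(-0.043076, 0.603739)
phase 2: p=-0.1113, T=0.308, ωT=1.294894, cosh=1.962267, sinh=1.688340; start (x,ẋ)=(-0.043076, 0.603739) → end (x,ẋ)=(0.265026, 1.668962)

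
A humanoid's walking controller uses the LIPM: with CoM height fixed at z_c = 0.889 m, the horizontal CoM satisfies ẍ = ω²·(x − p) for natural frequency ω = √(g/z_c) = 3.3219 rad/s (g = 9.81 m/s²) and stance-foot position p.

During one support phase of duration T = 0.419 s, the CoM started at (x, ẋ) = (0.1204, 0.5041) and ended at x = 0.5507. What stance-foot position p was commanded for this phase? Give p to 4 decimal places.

p = -0.0064

ωT = 3.3219·0.419 = 1.391876; cosh(ωT) = 2.135499, sinh(ωT) = 1.886890
x(T) = p + (x₀−p)·cosh(ωT) + (ẋ₀/ω)·sinh(ωT) ⇒ p·(1 − cosh) = x(T) − x₀·cosh − (ẋ₀/ω)·sinh
numerator   = 0.5507 − (0.1204)·2.135499 − (0.5041/3.3219)·1.886890 = 0.007249
denominator = 1 − 2.135499 = -1.135499
p = 0.007249 / -1.135499 = -0.0064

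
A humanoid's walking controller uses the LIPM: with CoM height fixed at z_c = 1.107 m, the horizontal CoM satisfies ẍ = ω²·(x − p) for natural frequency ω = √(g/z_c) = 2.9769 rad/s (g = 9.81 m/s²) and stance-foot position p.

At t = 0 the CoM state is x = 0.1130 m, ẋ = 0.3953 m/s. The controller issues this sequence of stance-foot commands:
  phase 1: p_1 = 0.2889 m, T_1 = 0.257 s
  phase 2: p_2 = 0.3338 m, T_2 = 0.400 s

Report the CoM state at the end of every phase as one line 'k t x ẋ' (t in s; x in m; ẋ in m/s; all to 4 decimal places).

phase 1: p=0.2889, T=0.257, ωT=0.765063, cosh=1.307217, sinh=0.841913; start (x,ẋ)=(0.113000, 0.395300) → end (x,ẋ)=(0.170757, 0.075887)
phase 2: p=0.3338, T=0.400, ωT=1.190760, cosh=1.796785, sinh=1.492795; start (x,ẋ)=(0.170757, 0.075887) → end (x,ẋ)=(0.078901, -0.588194)

1 0.2570 0.1708 0.0759
2 0.6570 0.0789 -0.5882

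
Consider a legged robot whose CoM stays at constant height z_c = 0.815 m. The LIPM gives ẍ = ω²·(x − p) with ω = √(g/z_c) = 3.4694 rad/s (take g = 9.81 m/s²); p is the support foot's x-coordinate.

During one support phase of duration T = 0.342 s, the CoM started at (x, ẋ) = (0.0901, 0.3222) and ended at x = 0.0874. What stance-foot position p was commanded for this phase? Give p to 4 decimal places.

p = 0.2680

ωT = 3.4694·0.342 = 1.186535; cosh(ωT) = 1.790494, sinh(ωT) = 1.485217
x(T) = p + (x₀−p)·cosh(ωT) + (ẋ₀/ω)·sinh(ωT) ⇒ p·(1 − cosh) = x(T) − x₀·cosh − (ẋ₀/ω)·sinh
numerator   = 0.0874 − (0.0901)·1.790494 − (0.3222/3.4694)·1.485217 = -0.211854
denominator = 1 − 1.790494 = -0.790494
p = -0.211854 / -0.790494 = 0.2680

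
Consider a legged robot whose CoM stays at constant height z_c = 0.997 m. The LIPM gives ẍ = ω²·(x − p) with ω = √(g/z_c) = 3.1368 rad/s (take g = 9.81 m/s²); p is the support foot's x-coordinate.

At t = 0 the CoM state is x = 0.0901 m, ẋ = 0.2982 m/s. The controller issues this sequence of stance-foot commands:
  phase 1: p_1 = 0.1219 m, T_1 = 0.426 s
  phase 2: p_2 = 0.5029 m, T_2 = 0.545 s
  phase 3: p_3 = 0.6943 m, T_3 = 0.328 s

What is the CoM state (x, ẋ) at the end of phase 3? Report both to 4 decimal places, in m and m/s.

phase 1: p=0.1219, T=0.426, ωT=1.336277, cosh=2.033837, sinh=1.771014; start (x,ẋ)=(0.090100, 0.298200) → end (x,ẋ)=(0.225586, 0.429831)
phase 2: p=0.5029, T=0.545, ωT=1.709556, cosh=2.853727, sinh=2.672781; start (x,ẋ)=(0.225586, 0.429831) → end (x,ẋ)=(0.077767, -1.098378)
phase 3: p=0.6943, T=0.328, ωT=1.028870, cosh=1.577657, sinh=1.220247; start (x,ẋ)=(0.077767, -1.098378) → end (x,ẋ)=(-0.705657, -4.092747)

x = -0.7057, ẋ = -4.0927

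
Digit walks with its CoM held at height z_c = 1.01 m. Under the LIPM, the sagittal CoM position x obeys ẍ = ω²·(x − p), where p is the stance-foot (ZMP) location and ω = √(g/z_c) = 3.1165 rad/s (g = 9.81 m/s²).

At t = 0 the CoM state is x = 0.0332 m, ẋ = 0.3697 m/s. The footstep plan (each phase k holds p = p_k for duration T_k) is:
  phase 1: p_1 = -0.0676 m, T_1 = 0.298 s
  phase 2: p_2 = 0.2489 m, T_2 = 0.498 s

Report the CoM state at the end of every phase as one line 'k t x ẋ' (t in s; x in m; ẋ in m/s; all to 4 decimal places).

phase 1: p=-0.0676, T=0.298, ωT=0.928717, cosh=1.463160, sinh=1.068100; start (x,ẋ)=(0.033200, 0.369700) → end (x,ẋ)=(0.206592, 0.876466)
phase 2: p=0.2489, T=0.498, ωT=1.552017, cosh=2.466402, sinh=2.254581; start (x,ẋ)=(0.206592, 0.876466) → end (x,ẋ)=(0.778616, 1.864442)

1 0.2980 0.2066 0.8765
2 0.7960 0.7786 1.8644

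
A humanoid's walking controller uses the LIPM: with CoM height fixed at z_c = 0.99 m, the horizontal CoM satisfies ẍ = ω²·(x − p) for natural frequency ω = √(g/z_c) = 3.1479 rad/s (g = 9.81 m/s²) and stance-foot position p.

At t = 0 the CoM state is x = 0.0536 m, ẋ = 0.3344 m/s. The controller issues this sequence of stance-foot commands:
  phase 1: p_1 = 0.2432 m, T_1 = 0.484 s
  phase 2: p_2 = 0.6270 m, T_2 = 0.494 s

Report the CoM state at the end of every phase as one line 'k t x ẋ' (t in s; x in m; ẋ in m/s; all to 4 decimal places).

phase 1: p=0.2432, T=0.484, ωT=1.523584, cosh=2.403285, sinh=2.185355; start (x,ẋ)=(0.053600, 0.334400) → end (x,ẋ)=(0.019687, -0.500653)
phase 2: p=0.6270, T=0.494, ωT=1.555063, cosh=2.473280, sinh=2.262103; start (x,ẋ)=(0.019687, -0.500653) → end (x,ẋ)=(-1.234829, -5.562858)

1 0.4840 0.0197 -0.5007
2 0.9780 -1.2348 -5.5629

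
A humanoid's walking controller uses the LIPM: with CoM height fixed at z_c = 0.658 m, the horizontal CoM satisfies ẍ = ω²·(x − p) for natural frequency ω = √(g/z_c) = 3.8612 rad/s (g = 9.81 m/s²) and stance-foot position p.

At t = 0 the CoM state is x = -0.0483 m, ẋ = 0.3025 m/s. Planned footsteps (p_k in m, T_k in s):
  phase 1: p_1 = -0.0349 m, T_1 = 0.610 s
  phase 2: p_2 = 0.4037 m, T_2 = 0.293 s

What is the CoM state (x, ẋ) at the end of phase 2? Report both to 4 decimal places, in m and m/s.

x = 0.7128, ẋ = 1.7508

phase 1: p=-0.0349, T=0.610, ωT=2.355332, cosh=5.318245, sinh=5.223383; start (x,ẋ)=(-0.048300, 0.302500) → end (x,ẋ)=(0.303054, 1.338511)
phase 2: p=0.4037, T=0.293, ωT=1.131332, cosh=1.711192, sinh=1.388589; start (x,ẋ)=(0.303054, 1.338511) → end (x,ẋ)=(0.712839, 1.750823)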